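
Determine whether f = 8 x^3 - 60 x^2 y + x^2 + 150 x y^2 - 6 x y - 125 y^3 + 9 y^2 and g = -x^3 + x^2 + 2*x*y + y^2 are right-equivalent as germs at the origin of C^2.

Yes.

The Hessian of f at 0 is [[2, -6], [-6, 18]] with rank 1, so corank 1. A Groebner basis of the Jacobian ideal J(f) in C{x,y} is {y^2, x - 3*y}; counting standard monomials gives mu = 2. Corank 1: A-series; mu = 2 gives A_2. The Hessian of g at 0 is [[2, 2], [2, 2]] with rank 1, so corank 1. A Groebner basis of the Jacobian ideal J(g) in C{x,y} is {y^2, x + y}; counting standard monomials gives mu = 2. Corank 1: A-series; mu = 2 gives A_2. Both have type A_2, hence right-equivalent.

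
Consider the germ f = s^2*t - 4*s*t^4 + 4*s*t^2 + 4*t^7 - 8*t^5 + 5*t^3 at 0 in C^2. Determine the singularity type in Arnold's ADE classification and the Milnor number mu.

The Hessian of f at 0 has rank 0. Corank 2; j^3 = t*(s^2 + 4*s*t + 5*t^2) splits into three distinct lines over C (the quadratic factor has nonzero discriminant), so D_4.

Type D_4, Milnor number mu = 4.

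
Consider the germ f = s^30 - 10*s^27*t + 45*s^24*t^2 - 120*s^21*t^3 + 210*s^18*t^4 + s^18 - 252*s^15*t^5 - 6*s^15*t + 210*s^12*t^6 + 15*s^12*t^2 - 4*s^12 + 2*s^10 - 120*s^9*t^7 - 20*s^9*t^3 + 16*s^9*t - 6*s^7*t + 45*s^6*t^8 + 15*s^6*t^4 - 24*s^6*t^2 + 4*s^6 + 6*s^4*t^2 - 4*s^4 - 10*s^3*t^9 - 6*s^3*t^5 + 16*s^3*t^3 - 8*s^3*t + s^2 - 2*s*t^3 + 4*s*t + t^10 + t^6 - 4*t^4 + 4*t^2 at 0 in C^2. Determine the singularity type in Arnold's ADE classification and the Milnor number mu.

The Hessian of f at 0 is [[2, 4], [4, 8]] with rank 1, so corank 1. A Groebner basis of the Jacobian ideal J(f) in C{s,t} is {209*s*t^2/783 - 7*s/783 + t^5 + 313*t^3/783 - 14*t/783, -87*s^2/2615 + s*t^3 - s*t/5 + 521*t^4/523 - 698*t^2/2615, s^3 + 2*s*t^2/29 - 125*s/232 + 13*t^3/232 - 125*t/116, s^2*t + 173*s*t^2/87 + 125*s/1392 + 1843*t^3/1392 + 125*t/696}; counting standard monomials gives mu = 9. Corank 1: A-series; mu = 9 gives A_9.

Type A9, Milnor number mu = 9.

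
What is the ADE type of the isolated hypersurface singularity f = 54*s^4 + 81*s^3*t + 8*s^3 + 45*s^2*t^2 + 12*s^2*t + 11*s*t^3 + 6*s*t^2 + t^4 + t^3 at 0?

E_7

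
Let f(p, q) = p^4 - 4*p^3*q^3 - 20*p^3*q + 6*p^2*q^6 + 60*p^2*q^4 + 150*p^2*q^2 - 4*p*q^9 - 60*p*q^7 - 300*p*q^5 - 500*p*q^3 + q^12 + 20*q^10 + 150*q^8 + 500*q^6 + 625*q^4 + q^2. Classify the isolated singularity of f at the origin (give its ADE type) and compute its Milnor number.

The Hessian of f at 0 has rank 1. Corank 1: A-series; mu = 3 gives A_3.

Type A_{3}, Milnor number mu = 3.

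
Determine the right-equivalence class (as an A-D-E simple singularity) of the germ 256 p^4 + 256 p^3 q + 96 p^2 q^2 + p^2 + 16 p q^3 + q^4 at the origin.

The Hessian of f at 0 is [[2, 0], [0, 0]] with rank 1, so corank 1. A Groebner basis of the Jacobian ideal J(f) in C{p,q} is {q^3, p}; counting standard monomials gives mu = 3. Corank 1: A-series; mu = 3 gives A_3.

A_{3}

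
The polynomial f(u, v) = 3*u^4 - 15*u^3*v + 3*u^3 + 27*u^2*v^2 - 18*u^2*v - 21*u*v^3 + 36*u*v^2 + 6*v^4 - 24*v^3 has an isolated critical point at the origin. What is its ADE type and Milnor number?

Type E_7, Milnor number mu = 7.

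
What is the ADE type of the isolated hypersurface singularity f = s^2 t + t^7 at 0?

The Hessian of f at 0 has rank 0. Corank 2; j^3 = s^2*t has shape L^2 M (L != M), so D-series; mu = 8 gives D_8.

D_8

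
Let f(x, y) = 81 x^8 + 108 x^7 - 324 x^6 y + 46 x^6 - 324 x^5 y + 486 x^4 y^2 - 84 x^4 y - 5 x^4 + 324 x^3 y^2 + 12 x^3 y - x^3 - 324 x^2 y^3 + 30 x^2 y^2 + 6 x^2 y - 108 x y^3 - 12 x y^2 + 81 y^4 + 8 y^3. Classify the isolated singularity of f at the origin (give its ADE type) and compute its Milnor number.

Type E_{6}, Milnor number mu = 6.

The Hessian of f at 0 is [[0, 0], [0, 0]] with rank 0, so corank 2. A Groebner basis of the Jacobian ideal J(f) in C{x,y} is {x^3 + 9*x^2/4 - 9*x*y + 9*y^2, x^2*y + x^2 - 4*x*y + 4*y^2, 7*x^2/16 + x*y^2 - 7*x*y/4 + 7*y^2/4, 3*x^2/16 - 3*x*y/4 + y^3 + 3*y^2/4}; counting standard monomials gives mu = 6. Corank 2; j^3 = -(x - 2*y)^3 is a perfect cube, so E-series; the 4-jet and mu = 6 give E_6.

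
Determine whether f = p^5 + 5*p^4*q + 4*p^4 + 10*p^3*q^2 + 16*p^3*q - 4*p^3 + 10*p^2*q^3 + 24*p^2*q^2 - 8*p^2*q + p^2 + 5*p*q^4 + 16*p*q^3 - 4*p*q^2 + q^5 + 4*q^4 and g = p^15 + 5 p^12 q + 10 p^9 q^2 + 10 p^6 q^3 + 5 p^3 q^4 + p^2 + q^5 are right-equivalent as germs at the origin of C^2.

Yes.

The Hessian of f at 0 has rank 1. Corank 1: A-series; mu = 4 gives A_4. The Hessian of g at 0 has rank 1. Corank 1: A-series; mu = 4 gives A_4. Both have type A_4, hence right-equivalent.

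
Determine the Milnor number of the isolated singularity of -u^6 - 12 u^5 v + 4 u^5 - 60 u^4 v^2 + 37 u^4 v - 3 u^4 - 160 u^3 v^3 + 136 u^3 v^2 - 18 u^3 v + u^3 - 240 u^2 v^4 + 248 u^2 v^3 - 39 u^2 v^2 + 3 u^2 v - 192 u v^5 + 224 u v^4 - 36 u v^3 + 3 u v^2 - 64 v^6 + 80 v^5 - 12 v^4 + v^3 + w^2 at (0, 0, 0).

8

The Hessian of f at 0 has rank 1. Corank 2; j^3 = (u + v)^3 is a perfect cube, so E-series; the 5-jet and mu = 8 give E_8.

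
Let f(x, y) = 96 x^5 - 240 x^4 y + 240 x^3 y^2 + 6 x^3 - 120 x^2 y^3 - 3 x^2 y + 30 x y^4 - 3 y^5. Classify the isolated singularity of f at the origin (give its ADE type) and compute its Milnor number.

The Hessian of f at 0 has rank 0. Corank 2; j^3 = 3*x^2*(2*x - y) has shape L^2 M (L != M), so D-series; mu = 6 gives D_6.

Type D6, Milnor number mu = 6.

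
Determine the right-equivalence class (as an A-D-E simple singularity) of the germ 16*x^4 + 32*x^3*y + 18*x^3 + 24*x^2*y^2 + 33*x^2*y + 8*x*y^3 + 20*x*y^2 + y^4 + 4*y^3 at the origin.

D_5

The Hessian of f at 0 has rank 0. Corank 2; j^3 = (2*x + y)*(3*x + 2*y)^2 has shape L^2 M (L != M), so D-series; mu = 5 gives D_5.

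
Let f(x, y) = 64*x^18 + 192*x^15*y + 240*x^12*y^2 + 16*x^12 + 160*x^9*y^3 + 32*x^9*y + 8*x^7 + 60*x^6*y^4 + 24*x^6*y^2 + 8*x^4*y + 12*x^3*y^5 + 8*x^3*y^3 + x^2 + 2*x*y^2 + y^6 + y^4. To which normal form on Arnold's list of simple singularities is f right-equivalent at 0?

The Hessian of f at 0 has rank 1. Corank 1: A-series; mu = 5 gives A_5.

A_{5}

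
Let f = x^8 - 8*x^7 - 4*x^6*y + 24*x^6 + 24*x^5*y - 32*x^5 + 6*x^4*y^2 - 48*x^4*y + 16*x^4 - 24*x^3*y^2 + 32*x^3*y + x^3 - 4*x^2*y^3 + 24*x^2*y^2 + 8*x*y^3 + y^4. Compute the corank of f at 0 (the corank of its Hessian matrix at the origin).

2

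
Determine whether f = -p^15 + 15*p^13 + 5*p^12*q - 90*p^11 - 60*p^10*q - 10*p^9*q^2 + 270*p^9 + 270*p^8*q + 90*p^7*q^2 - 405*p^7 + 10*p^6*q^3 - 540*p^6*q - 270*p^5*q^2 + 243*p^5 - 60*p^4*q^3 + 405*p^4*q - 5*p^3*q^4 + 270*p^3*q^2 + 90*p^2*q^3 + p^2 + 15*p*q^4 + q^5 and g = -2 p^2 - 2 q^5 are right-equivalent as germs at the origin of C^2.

The Hessian of f at 0 is [[2, 0], [0, 0]] with rank 1, so corank 1. A Groebner basis of the Jacobian ideal J(f) in C{p,q} is {q^4, p}; counting standard monomials gives mu = 4. Corank 1: A-series; mu = 4 gives A_4. The Hessian of g at 0 is [[-4, 0], [0, 0]] with rank 1, so corank 1. A Groebner basis of the Jacobian ideal J(g) in C{p,q} is {q^4, p}; counting standard monomials gives mu = 4. Corank 1: A-series; mu = 4 gives A_4. Both have type A_4, hence right-equivalent.

Yes.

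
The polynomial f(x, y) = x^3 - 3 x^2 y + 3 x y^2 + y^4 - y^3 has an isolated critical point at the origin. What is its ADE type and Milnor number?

Type E_6, Milnor number mu = 6.

The Hessian of f at 0 has rank 0. Corank 2; j^3 = (x - y)^3 is a perfect cube, so E-series; the 4-jet and mu = 6 give E_6.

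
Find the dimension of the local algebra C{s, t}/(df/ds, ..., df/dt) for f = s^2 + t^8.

7

The Hessian of f at 0 has rank 1. Corank 1: A-series; mu = 7 gives A_7.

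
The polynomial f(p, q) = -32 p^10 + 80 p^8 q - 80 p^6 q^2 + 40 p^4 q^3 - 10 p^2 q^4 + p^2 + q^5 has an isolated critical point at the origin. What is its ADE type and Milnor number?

Type A4, Milnor number mu = 4.

The Hessian of f at 0 has rank 1. Corank 1: A-series; mu = 4 gives A_4.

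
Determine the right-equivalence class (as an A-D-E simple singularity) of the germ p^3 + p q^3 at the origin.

The Hessian of f at 0 is [[0, 0], [0, 0]] with rank 0, so corank 2. A Groebner basis of the Jacobian ideal J(f) in C{p,q} is {p^3, p*q^2, 3*p^2 + q^3}; counting standard monomials gives mu = 7. Corank 2; j^3 = p^3 is a perfect cube, so E-series; the 4-jet and mu = 7 give E_7.

E7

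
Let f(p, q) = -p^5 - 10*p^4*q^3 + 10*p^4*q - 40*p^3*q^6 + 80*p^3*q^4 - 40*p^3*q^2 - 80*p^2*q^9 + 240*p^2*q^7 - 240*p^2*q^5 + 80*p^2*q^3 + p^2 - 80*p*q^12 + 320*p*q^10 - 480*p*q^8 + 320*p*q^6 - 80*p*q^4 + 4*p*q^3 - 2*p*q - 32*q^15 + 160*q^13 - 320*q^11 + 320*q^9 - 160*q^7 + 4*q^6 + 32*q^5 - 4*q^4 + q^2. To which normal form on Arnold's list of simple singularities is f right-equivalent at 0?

A_{4}

The Hessian of f at 0 has rank 1. Corank 1: A-series; mu = 4 gives A_4.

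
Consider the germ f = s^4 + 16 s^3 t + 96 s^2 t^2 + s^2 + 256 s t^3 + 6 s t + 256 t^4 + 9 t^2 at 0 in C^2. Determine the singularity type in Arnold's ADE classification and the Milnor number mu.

Type A_3, Milnor number mu = 3.

The Hessian of f at 0 is [[2, 6], [6, 18]] with rank 1, so corank 1. A Groebner basis of the Jacobian ideal J(f) in C{s,t} is {t^3, s + 3*t}; counting standard monomials gives mu = 3. Corank 1: A-series; mu = 3 gives A_3.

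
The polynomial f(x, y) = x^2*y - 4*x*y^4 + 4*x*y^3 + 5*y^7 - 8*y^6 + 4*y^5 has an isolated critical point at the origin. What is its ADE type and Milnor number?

The Hessian of f at 0 has rank 0. Corank 2; j^3 = x^2*y has shape L^2 M (L != M), so D-series; mu = 8 gives D_8.

Type D8, Milnor number mu = 8.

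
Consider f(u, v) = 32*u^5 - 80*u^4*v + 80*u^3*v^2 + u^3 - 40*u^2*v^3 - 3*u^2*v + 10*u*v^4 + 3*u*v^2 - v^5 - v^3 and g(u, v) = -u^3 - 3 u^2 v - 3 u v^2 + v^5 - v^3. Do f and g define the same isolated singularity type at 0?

The Hessian of f at 0 has rank 0. Corank 2; j^3 = (u - v)^3 is a perfect cube, so E-series; the 5-jet and mu = 8 give E_8. The Hessian of g at 0 has rank 0. Corank 2; j^3 = -(u + v)^3 is a perfect cube, so E-series; the 5-jet and mu = 8 give E_8. Both have type E_8, hence right-equivalent.

Yes.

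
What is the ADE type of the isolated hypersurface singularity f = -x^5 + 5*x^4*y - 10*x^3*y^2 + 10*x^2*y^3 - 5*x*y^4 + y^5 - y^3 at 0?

E8

The Hessian of f at 0 is [[0, 0], [0, 0]] with rank 0, so corank 2. A Groebner basis of the Jacobian ideal J(f) in C{x,y} is {x^4 - 4*x^3*y, y^2}; counting standard monomials gives mu = 8. Corank 2; j^3 = -y^3 is a perfect cube, so E-series; the 5-jet and mu = 8 give E_8.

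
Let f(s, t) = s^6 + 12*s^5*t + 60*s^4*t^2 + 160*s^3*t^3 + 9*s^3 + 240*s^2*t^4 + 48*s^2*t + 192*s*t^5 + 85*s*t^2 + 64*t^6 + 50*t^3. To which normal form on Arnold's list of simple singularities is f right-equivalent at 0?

D_{7}

The Hessian of f at 0 has rank 0. Corank 2; j^3 = (s + 2*t)*(3*s + 5*t)^2 has shape L^2 M (L != M), so D-series; mu = 7 gives D_7.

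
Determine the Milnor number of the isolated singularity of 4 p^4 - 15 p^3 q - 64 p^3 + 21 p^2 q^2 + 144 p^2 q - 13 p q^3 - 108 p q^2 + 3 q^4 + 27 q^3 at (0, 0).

7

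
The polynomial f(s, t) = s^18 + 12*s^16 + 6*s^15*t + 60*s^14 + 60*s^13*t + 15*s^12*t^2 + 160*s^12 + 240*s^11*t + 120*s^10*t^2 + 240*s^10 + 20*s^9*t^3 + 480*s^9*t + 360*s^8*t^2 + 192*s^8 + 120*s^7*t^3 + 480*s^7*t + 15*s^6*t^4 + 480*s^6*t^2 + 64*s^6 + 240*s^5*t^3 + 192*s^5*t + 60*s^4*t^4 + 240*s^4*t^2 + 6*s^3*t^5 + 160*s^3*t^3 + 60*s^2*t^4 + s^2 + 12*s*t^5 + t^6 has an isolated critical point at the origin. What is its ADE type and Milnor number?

Type A_{5}, Milnor number mu = 5.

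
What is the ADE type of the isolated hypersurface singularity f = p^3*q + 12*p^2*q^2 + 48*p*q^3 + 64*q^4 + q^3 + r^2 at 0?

E_7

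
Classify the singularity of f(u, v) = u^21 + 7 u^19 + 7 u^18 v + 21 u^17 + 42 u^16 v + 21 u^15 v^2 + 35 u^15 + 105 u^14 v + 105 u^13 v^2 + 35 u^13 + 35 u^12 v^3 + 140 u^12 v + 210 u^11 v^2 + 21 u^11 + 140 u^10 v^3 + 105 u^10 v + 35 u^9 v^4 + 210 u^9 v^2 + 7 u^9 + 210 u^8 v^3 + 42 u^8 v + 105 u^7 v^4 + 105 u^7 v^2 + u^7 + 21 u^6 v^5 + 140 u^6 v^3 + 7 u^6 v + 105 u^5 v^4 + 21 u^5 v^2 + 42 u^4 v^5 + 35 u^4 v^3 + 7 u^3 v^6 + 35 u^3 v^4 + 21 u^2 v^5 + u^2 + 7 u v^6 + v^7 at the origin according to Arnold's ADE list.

The Hessian of f at 0 is [[2, 0], [0, 0]] with rank 1, so corank 1. A Groebner basis of the Jacobian ideal J(f) in C{u,v} is {v^6, u}; counting standard monomials gives mu = 6. Corank 1: A-series; mu = 6 gives A_6.

A6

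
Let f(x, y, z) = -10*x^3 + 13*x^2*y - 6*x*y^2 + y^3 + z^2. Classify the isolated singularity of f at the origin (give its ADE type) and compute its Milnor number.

Type D_{4}, Milnor number mu = 4.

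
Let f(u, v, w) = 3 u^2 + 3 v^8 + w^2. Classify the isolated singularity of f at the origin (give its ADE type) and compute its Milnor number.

The Hessian of f at 0 is [[6, 0, 0], [0, 0, 0], [0, 0, 2]] with rank 2, so corank 1. A Groebner basis of the Jacobian ideal J(f) in C{u,v,w} is {v^7, u, w}; counting standard monomials gives mu = 7. Corank 1: A-series; mu = 7 gives A_7.

Type A7, Milnor number mu = 7.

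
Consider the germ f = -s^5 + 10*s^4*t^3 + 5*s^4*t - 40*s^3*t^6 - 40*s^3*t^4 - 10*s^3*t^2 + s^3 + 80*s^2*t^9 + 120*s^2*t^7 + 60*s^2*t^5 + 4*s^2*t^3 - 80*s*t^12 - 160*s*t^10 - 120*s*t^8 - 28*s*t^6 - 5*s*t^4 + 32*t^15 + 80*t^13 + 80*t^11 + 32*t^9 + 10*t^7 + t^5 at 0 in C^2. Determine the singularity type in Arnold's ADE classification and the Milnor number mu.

The Hessian of f at 0 has rank 0. Corank 2; j^3 = s^3 is a perfect cube, so E-series; the 5-jet and mu = 8 give E_8.

Type E_8, Milnor number mu = 8.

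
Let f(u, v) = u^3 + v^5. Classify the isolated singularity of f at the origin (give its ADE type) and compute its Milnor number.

Type E_8, Milnor number mu = 8.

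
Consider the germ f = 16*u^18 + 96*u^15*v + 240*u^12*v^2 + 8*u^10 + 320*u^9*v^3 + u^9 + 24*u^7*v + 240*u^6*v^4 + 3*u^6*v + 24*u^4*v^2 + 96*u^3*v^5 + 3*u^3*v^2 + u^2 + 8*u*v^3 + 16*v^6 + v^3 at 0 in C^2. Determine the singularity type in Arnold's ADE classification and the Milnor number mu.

The Hessian of f at 0 is [[2, 0], [0, 0]] with rank 1, so corank 1. A Groebner basis of the Jacobian ideal J(f) in C{u,v} is {v^2, u}; counting standard monomials gives mu = 2. Corank 1: A-series; mu = 2 gives A_2.

Type A_2, Milnor number mu = 2.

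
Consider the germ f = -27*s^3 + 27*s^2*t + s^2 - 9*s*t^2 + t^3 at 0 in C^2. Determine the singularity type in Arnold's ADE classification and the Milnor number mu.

The Hessian of f at 0 is [[2, 0], [0, 0]] with rank 1, so corank 1. A Groebner basis of the Jacobian ideal J(f) in C{s,t} is {t^2, s}; counting standard monomials gives mu = 2. Corank 1: A-series; mu = 2 gives A_2.

Type A_{2}, Milnor number mu = 2.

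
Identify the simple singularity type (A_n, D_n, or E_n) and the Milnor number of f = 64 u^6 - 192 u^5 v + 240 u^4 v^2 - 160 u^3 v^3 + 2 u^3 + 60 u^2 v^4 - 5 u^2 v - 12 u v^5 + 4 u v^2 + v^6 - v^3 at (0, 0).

The Hessian of f at 0 has rank 0. Corank 2; j^3 = (u - v)^2*(2*u - v) has shape L^2 M (L != M), so D-series; mu = 7 gives D_7.

Type D7, Milnor number mu = 7.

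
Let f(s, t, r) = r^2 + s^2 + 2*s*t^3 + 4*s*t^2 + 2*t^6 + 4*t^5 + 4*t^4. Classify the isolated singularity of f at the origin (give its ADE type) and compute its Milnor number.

Type A_{5}, Milnor number mu = 5.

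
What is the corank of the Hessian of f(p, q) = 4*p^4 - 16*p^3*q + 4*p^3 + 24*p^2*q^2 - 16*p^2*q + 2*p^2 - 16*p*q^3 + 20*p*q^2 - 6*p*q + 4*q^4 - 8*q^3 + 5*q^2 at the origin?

0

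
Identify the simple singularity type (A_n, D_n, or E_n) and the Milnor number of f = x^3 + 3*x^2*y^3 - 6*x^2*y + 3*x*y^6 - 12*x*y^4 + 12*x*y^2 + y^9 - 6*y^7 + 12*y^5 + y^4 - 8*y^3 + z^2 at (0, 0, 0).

Type E_6, Milnor number mu = 6.

The Hessian of f at 0 has rank 1. Corank 2; j^3 = (x - 2*y)^3 is a perfect cube, so E-series; the 4-jet and mu = 6 give E_6.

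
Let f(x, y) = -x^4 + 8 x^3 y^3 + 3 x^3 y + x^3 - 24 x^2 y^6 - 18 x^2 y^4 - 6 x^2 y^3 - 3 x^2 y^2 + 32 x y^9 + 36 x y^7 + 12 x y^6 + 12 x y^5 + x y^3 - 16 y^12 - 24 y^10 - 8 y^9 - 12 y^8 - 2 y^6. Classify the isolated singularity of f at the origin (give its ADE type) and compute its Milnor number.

Type E_{7}, Milnor number mu = 7.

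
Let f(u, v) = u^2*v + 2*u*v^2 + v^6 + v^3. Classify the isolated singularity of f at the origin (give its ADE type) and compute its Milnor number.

Type D_7, Milnor number mu = 7.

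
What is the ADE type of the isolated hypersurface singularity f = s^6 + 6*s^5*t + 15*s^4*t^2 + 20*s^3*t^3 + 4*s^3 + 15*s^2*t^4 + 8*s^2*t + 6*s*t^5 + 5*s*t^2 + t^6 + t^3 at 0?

The Hessian of f at 0 is [[0, 0], [0, 0]] with rank 0, so corank 2. A Groebner basis of the Jacobian ideal J(f) in C{s,t} is {-32*s*t/3 + t^5 - 16*t^2/3, s*t^2 + t^3/2, s^2 + 3*s*t/2 + t^2/2}; counting standard monomials gives mu = 7. Corank 2; j^3 = (s + t)*(2*s + t)^2 has shape L^2 M (L != M), so D-series; mu = 7 gives D_7.

D_7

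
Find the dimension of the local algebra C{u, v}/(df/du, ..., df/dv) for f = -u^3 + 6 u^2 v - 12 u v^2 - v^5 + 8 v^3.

The Hessian of f at 0 has rank 0. Corank 2; j^3 = -(u - 2*v)^3 is a perfect cube, so E-series; the 5-jet and mu = 8 give E_8.

8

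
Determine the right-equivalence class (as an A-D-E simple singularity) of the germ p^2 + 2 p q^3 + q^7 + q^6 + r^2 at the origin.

The Hessian of f at 0 has rank 2. Corank 1: A-series; mu = 6 gives A_6.

A6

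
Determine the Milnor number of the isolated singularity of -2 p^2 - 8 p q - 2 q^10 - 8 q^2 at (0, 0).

9

The Hessian of f at 0 has rank 1. Corank 1: A-series; mu = 9 gives A_9.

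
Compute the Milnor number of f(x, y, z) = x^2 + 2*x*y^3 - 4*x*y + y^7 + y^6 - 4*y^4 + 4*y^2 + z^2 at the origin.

6

The Hessian of f at 0 has rank 2. Corank 1: A-series; mu = 6 gives A_6.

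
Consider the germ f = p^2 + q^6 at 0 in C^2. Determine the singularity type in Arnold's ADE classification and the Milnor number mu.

The Hessian of f at 0 has rank 1. Corank 1: A-series; mu = 5 gives A_5.

Type A_{5}, Milnor number mu = 5.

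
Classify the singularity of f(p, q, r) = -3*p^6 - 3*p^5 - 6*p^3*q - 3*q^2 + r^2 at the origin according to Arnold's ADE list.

A_{4}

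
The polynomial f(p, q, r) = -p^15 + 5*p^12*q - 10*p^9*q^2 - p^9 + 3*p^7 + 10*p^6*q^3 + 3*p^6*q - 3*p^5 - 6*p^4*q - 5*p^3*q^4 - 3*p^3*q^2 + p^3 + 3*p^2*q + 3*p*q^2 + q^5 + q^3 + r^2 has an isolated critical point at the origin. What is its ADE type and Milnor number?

The Hessian of f at 0 is [[0, 0, 0], [0, 0, 0], [0, 0, 2]] with rank 1, so corank 2. A Groebner basis of the Jacobian ideal J(f) in C{p,q,r} is {p^2/2 + p*q^3 + p*q + q^2/2, q^4, p^3 - 3*p*q^2 - 2*q^3, p^2*q + 2*p*q^2 + q^3, r}; counting standard monomials gives mu = 8. Corank 2; j^3 = (p + q)^3 is a perfect cube, so E-series; the 5-jet and mu = 8 give E_8.

Type E_{8}, Milnor number mu = 8.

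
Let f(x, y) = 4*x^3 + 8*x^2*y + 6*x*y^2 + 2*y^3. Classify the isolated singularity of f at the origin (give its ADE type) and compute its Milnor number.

The Hessian of f at 0 has rank 0. Corank 2; j^3 = 2*(x + y)*(2*x^2 + 2*x*y + y^2) splits into three distinct lines over C (the quadratic factor has nonzero discriminant), so D_4.

Type D4, Milnor number mu = 4.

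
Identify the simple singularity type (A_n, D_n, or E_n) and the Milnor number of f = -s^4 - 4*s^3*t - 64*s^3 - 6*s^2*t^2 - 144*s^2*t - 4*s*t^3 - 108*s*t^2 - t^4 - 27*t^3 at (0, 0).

Type E_{6}, Milnor number mu = 6.

The Hessian of f at 0 is [[0, 0], [0, 0]] with rank 0, so corank 2. A Groebner basis of the Jacobian ideal J(f) in C{s,t} is {t^4, s*t^2 + 5*t^3/6, s^2 + 3*s*t/2 + 9*t^2/16}; counting standard monomials gives mu = 6. Corank 2; j^3 = -(4*s + 3*t)^3 is a perfect cube, so E-series; the 4-jet and mu = 6 give E_6.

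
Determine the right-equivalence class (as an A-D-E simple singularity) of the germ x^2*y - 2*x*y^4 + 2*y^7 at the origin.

The Hessian of f at 0 has rank 0. Corank 2; j^3 = x^2*y has shape L^2 M (L != M), so D-series; mu = 8 gives D_8.

D_8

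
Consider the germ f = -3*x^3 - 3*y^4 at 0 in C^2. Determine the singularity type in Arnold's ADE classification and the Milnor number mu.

Type E_{6}, Milnor number mu = 6.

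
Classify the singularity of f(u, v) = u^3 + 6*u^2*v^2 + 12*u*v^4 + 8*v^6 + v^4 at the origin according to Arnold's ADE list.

E6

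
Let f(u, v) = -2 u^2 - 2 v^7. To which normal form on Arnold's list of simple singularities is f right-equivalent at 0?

A_{6}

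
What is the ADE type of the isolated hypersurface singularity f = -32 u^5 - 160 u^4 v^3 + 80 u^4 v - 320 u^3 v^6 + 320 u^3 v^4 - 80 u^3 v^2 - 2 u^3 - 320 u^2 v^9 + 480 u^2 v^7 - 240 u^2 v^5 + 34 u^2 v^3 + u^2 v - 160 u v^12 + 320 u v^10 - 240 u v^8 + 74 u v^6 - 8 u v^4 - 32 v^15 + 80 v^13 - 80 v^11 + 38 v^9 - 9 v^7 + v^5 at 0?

D_6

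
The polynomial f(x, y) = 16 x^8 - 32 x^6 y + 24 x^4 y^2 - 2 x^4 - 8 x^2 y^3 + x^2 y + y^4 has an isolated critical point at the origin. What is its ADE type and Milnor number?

The Hessian of f at 0 is [[0, 0], [0, 0]] with rank 0, so corank 2. A Groebner basis of the Jacobian ideal J(f) in C{x,y} is {x^3, x^2/4 + y^3, x*y}; counting standard monomials gives mu = 5. Corank 2; j^3 = x^2*y has shape L^2 M (L != M), so D-series; mu = 5 gives D_5.

Type D_5, Milnor number mu = 5.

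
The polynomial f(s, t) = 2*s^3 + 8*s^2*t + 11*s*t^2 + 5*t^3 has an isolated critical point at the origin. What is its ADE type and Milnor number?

The Hessian of f at 0 has rank 0. Corank 2; j^3 = (s + t)*(2*s^2 + 6*s*t + 5*t^2) splits into three distinct lines over C (the quadratic factor has nonzero discriminant), so D_4.

Type D_4, Milnor number mu = 4.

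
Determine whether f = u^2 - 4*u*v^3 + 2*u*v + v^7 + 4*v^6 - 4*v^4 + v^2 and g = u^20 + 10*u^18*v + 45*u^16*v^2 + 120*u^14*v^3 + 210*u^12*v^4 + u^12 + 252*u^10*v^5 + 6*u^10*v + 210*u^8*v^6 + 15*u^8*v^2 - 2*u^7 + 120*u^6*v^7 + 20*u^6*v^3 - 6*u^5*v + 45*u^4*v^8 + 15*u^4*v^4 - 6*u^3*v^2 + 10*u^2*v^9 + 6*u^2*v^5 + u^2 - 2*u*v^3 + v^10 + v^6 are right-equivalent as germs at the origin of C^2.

The Hessian of f at 0 has rank 1. Corank 1: A-series; mu = 6 gives A_6. The Hessian of g at 0 has rank 1. Corank 1: A-series; mu = 9 gives A_9. f is A_6 but g is A_9, hence not right-equivalent.

No.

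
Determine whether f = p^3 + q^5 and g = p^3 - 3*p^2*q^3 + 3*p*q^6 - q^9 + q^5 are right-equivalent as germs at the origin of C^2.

Yes.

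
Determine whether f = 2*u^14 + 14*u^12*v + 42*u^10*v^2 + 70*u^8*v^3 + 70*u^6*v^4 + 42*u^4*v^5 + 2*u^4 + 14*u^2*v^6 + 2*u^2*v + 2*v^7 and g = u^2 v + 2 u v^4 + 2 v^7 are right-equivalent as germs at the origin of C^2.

The Hessian of f at 0 has rank 0. Corank 2; j^3 = 2*u^2*v has shape L^2 M (L != M), so D-series; mu = 8 gives D_8. The Hessian of g at 0 has rank 0. Corank 2; j^3 = u^2*v has shape L^2 M (L != M), so D-series; mu = 8 gives D_8. Both have type D_8, hence right-equivalent.

Yes.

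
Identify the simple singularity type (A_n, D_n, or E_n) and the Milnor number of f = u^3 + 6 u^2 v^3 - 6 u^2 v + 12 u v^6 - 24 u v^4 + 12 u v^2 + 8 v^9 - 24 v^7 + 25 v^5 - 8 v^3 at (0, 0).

Type E_{8}, Milnor number mu = 8.

The Hessian of f at 0 has rank 0. Corank 2; j^3 = (u - 2*v)^3 is a perfect cube, so E-series; the 5-jet and mu = 8 give E_8.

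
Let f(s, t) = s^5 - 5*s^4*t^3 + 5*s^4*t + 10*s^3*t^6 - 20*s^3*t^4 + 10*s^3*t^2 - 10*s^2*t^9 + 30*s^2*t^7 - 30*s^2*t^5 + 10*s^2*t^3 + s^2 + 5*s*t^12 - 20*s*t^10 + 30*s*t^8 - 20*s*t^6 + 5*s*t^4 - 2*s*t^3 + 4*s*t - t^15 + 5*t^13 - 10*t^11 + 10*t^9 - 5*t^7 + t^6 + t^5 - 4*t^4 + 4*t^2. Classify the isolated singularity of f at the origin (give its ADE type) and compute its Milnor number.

The Hessian of f at 0 has rank 1. Corank 1: A-series; mu = 4 gives A_4.

Type A_{4}, Milnor number mu = 4.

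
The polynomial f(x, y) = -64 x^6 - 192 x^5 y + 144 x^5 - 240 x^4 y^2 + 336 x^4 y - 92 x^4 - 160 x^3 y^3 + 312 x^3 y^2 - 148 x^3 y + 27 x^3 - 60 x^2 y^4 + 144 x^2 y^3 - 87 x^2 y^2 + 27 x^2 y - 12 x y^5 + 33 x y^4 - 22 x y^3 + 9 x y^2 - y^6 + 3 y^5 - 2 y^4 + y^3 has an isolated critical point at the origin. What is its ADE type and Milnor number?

The Hessian of f at 0 has rank 0. Corank 2; j^3 = (3*x + y)^3 is a perfect cube, so E-series; the 4-jet and mu = 6 give E_6.

Type E_{6}, Milnor number mu = 6.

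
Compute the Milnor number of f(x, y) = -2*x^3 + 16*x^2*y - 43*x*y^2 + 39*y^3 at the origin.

4

The Hessian of f at 0 is [[0, 0], [0, 0]] with rank 0, so corank 2. A Groebner basis of the Jacobian ideal J(f) in C{x,y} is {y^3, x^2 - 23*y^2/2, x*y - 7*y^2/2}; counting standard monomials gives mu = 4. Corank 2; j^3 = -(x - 3*y)*(2*x^2 - 10*x*y + 13*y^2) splits into three distinct lines over C (the quadratic factor has nonzero discriminant), so D_4.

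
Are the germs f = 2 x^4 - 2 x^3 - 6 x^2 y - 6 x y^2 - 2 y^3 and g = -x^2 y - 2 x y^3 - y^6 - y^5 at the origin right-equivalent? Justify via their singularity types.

No.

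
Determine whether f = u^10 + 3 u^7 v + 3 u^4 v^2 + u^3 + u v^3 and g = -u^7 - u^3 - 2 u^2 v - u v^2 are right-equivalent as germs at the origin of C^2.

No.

The Hessian of f at 0 has rank 0. Corank 2; j^3 = u^3 is a perfect cube, so E-series; the 4-jet and mu = 7 give E_7. The Hessian of g at 0 has rank 0. Corank 2; j^3 = -u*(u + v)^2 has shape L^2 M (L != M), so D-series; mu = 8 gives D_8. f is E_7 but g is D_8, hence not right-equivalent.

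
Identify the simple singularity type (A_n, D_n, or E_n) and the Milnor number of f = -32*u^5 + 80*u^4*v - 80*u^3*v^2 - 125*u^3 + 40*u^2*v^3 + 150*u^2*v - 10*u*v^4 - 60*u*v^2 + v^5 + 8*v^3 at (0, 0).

Type E8, Milnor number mu = 8.

The Hessian of f at 0 is [[0, 0], [0, 0]] with rank 0, so corank 2. A Groebner basis of the Jacobian ideal J(f) in C{u,v} is {v^5, u*v^3 - 17*v^4/40, u^2 - 4*u*v/5 + 4*v^2/25}; counting standard monomials gives mu = 8. Corank 2; j^3 = -(5*u - 2*v)^3 is a perfect cube, so E-series; the 5-jet and mu = 8 give E_8.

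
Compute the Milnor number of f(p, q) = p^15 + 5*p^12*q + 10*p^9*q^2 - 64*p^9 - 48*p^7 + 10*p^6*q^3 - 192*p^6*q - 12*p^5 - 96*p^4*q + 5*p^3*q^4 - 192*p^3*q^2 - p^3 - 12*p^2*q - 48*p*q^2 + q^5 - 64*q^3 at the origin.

The Hessian of f at 0 has rank 0. Corank 2; j^3 = -(p + 4*q)^3 is a perfect cube, so E-series; the 5-jet and mu = 8 give E_8.

8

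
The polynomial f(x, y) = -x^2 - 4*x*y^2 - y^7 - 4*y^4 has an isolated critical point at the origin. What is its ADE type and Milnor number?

Type A_6, Milnor number mu = 6.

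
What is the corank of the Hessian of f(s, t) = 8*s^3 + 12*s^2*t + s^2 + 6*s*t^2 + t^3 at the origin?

1

Hessian at 0 has rank 1.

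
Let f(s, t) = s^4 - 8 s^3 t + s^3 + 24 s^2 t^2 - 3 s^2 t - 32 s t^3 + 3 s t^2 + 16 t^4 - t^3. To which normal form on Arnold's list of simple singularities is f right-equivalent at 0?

The Hessian of f at 0 has rank 0. Corank 2; j^3 = (s - t)^3 is a perfect cube, so E-series; the 4-jet and mu = 6 give E_6.

E6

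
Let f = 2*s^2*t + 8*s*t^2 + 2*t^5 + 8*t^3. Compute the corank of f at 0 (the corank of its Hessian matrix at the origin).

2

The Hessian at 0 is [[0, 0], [0, 0]] of rank 0; hence corank 2.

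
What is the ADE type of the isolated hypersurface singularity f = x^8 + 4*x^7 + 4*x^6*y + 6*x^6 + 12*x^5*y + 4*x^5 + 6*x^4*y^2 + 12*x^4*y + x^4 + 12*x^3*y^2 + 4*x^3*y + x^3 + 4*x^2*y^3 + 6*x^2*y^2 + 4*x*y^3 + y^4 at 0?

E6

The Hessian of f at 0 has rank 0. Corank 2; j^3 = x^3 is a perfect cube, so E-series; the 4-jet and mu = 6 give E_6.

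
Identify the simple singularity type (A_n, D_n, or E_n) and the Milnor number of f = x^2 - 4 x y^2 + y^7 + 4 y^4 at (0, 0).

The Hessian of f at 0 has rank 1. Corank 1: A-series; mu = 6 gives A_6.

Type A_6, Milnor number mu = 6.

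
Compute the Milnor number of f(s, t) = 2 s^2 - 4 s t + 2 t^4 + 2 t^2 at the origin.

The Hessian of f at 0 has rank 1. Corank 1: A-series; mu = 3 gives A_3.

3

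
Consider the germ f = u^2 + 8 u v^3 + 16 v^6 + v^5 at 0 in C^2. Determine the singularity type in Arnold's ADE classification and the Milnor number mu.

The Hessian of f at 0 has rank 1. Corank 1: A-series; mu = 4 gives A_4.

Type A4, Milnor number mu = 4.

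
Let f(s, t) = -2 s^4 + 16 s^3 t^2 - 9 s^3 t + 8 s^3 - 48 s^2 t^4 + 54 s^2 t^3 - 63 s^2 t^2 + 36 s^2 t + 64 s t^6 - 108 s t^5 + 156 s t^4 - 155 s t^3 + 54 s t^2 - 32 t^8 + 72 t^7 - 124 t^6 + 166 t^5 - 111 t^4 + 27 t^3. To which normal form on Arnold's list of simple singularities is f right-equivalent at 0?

E_7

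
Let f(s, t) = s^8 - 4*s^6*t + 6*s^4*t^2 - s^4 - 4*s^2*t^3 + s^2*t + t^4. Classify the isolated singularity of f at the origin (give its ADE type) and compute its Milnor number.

The Hessian of f at 0 is [[0, 0], [0, 0]] with rank 0, so corank 2. A Groebner basis of the Jacobian ideal J(f) in C{s,t} is {s^3, s^2/4 + t^3, s*t}; counting standard monomials gives mu = 5. Corank 2; j^3 = s^2*t has shape L^2 M (L != M), so D-series; mu = 5 gives D_5.

Type D_{5}, Milnor number mu = 5.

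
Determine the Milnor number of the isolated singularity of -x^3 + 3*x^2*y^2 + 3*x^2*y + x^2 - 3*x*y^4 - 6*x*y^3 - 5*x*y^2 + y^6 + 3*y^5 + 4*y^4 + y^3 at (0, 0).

2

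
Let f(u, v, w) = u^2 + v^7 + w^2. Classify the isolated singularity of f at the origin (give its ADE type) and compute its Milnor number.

Type A_6, Milnor number mu = 6.

The Hessian of f at 0 has rank 2. Corank 1: A-series; mu = 6 gives A_6.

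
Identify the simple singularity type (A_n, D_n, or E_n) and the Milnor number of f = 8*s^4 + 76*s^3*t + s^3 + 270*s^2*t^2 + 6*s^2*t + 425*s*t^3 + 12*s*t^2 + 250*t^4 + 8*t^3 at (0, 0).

The Hessian of f at 0 has rank 0. Corank 2; j^3 = (s + 2*t)^3 is a perfect cube, so E-series; the 4-jet and mu = 7 give E_7.

Type E_{7}, Milnor number mu = 7.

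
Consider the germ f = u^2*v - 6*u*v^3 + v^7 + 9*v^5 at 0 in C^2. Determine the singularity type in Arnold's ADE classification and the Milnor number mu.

Type D_{8}, Milnor number mu = 8.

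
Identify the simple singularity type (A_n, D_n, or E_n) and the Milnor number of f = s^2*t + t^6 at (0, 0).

Type D_7, Milnor number mu = 7.

The Hessian of f at 0 has rank 0. Corank 2; j^3 = s^2*t has shape L^2 M (L != M), so D-series; mu = 7 gives D_7.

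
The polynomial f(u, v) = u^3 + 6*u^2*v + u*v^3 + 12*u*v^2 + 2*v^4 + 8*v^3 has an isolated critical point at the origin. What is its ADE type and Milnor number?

The Hessian of f at 0 has rank 0. Corank 2; j^3 = (u + 2*v)^3 is a perfect cube, so E-series; the 4-jet and mu = 7 give E_7.

Type E_{7}, Milnor number mu = 7.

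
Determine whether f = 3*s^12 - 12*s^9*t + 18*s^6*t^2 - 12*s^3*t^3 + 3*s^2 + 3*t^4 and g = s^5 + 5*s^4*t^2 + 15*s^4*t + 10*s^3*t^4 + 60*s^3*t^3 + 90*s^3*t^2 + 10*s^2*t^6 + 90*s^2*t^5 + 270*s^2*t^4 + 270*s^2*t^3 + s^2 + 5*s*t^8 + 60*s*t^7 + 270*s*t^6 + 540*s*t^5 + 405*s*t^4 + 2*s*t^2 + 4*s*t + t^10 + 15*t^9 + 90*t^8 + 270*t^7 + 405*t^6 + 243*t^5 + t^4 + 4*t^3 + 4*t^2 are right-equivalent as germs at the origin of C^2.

No.

The Hessian of f at 0 has rank 1. Corank 1: A-series; mu = 3 gives A_3. The Hessian of g at 0 has rank 1. Corank 1: A-series; mu = 4 gives A_4. f is A_3 but g is A_4, hence not right-equivalent.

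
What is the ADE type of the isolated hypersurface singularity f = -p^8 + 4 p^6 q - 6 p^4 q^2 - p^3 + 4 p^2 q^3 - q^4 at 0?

E_{6}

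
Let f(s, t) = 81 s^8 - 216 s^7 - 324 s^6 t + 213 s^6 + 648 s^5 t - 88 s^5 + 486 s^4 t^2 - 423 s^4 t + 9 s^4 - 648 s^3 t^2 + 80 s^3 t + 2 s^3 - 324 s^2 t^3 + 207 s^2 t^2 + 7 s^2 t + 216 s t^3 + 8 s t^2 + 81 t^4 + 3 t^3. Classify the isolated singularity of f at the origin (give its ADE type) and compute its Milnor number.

The Hessian of f at 0 has rank 0. Corank 2; j^3 = (s + t)^2*(2*s + 3*t) has shape L^2 M (L != M), so D-series; mu = 5 gives D_5.

Type D_{5}, Milnor number mu = 5.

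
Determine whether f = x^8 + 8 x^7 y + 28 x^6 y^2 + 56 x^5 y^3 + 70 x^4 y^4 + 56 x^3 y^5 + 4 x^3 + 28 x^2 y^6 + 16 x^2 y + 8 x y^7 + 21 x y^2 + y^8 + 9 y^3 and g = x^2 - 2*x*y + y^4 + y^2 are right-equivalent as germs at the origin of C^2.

No.

The Hessian of f at 0 has rank 0. Corank 2; j^3 = (x + y)*(2*x + 3*y)^2 has shape L^2 M (L != M), so D-series; mu = 9 gives D_9. The Hessian of g at 0 has rank 1. Corank 1: A-series; mu = 3 gives A_3. f is D_9 but g is A_3, hence not right-equivalent.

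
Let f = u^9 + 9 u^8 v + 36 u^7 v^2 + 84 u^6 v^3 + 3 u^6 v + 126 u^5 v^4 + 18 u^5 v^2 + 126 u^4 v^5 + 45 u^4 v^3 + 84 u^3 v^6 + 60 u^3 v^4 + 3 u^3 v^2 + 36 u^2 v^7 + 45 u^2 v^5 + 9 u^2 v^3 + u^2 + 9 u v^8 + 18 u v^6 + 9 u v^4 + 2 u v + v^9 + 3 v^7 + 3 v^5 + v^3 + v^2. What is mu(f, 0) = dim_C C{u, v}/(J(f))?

2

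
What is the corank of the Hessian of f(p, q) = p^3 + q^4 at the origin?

2

Hessian at 0 has rank 0.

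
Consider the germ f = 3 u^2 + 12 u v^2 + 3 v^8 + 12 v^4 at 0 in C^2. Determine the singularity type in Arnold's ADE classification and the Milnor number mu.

Type A_{7}, Milnor number mu = 7.

The Hessian of f at 0 has rank 1. Corank 1: A-series; mu = 7 gives A_7.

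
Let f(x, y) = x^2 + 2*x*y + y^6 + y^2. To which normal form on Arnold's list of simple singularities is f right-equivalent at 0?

A_5

The Hessian of f at 0 has rank 1. Corank 1: A-series; mu = 5 gives A_5.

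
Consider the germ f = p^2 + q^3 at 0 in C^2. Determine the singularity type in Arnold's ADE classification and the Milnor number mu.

Type A_{2}, Milnor number mu = 2.

The Hessian of f at 0 has rank 1. Corank 1: A-series; mu = 2 gives A_2.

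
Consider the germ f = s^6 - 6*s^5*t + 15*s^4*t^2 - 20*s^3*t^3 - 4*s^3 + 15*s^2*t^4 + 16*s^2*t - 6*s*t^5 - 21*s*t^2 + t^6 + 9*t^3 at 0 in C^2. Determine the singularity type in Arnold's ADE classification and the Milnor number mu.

Type D_{7}, Milnor number mu = 7.

The Hessian of f at 0 has rank 0. Corank 2; j^3 = -(s - t)*(2*s - 3*t)^2 has shape L^2 M (L != M), so D-series; mu = 7 gives D_7.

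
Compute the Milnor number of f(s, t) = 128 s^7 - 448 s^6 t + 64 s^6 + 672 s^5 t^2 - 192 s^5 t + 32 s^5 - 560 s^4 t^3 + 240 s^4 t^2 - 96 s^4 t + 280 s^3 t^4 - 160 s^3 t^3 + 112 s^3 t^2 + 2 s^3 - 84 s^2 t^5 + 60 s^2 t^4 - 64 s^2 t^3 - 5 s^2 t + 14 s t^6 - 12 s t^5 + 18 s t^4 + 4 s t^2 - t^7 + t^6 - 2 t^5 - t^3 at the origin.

The Hessian of f at 0 is [[0, 0], [0, 0]] with rank 0, so corank 2. A Groebner basis of the Jacobian ideal J(f) in C{s,t} is {2*s^2 - 3*s*t + t^4 + t^2, s^3 - s^2/2 + s*t - t^3 - t^2/2, s^2*t - s^2/3 + 2*s*t/3 - t^3 - t^2/3, -s^2/6 + s*t^2 + s*t/3 - t^3 - t^2/6}; counting standard monomials gives mu = 7. Corank 2; j^3 = (s - t)^2*(2*s - t) has shape L^2 M (L != M), so D-series; mu = 7 gives D_7.

7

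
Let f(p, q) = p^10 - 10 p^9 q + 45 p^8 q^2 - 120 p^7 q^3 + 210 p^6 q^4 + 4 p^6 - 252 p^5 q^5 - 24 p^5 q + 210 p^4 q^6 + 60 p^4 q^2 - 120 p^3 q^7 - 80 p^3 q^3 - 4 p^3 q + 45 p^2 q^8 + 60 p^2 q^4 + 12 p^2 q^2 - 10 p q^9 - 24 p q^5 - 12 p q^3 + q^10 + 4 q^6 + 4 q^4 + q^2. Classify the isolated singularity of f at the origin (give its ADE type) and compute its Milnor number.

The Hessian of f at 0 is [[0, 0], [0, 2]] with rank 1, so corank 1. A Groebner basis of the Jacobian ideal J(f) in C{p,q} is {p^3 - 3*p^2*q + 3*p*q^2 - q/2, q^3}; counting standard monomials gives mu = 9. Corank 1: A-series; mu = 9 gives A_9.

Type A_{9}, Milnor number mu = 9.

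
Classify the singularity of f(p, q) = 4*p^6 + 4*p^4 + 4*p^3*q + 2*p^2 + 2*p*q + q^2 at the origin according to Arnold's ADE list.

A_1

The Hessian of f at 0 has rank 2. Corank 0: nondegenerate Morse point, so A_1.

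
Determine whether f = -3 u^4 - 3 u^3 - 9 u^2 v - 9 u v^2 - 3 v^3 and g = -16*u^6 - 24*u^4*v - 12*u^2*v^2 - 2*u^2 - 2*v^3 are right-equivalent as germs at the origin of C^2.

The Hessian of f at 0 is [[0, 0], [0, 0]] with rank 0, so corank 2. A Groebner basis of the Jacobian ideal J(f) in C{u,v} is {v^4, u*v^2 + 2*v^3/3, u^2 + 2*u*v + v^2}; counting standard monomials gives mu = 6. Corank 2; j^3 = -3*(u + v)^3 is a perfect cube, so E-series; the 4-jet and mu = 6 give E_6. The Hessian of g at 0 is [[-4, 0], [0, 0]] with rank 1, so corank 1. A Groebner basis of the Jacobian ideal J(g) in C{u,v} is {v^2, u}; counting standard monomials gives mu = 2. Corank 1: A-series; mu = 2 gives A_2. f is E_6 but g is A_2, hence not right-equivalent.

No.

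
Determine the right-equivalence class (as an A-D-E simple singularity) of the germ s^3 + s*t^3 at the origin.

E_{7}

The Hessian of f at 0 is [[0, 0], [0, 0]] with rank 0, so corank 2. A Groebner basis of the Jacobian ideal J(f) in C{s,t} is {s^3, s*t^2, 3*s^2 + t^3}; counting standard monomials gives mu = 7. Corank 2; j^3 = s^3 is a perfect cube, so E-series; the 4-jet and mu = 7 give E_7.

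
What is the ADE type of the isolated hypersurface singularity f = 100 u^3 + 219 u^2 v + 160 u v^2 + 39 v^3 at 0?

The Hessian of f at 0 is [[0, 0], [0, 0]] with rank 0, so corank 2. A Groebner basis of the Jacobian ideal J(f) in C{u,v} is {v^3, u^2 - 23*v^2/39, u*v + 10*v^2/13}; counting standard monomials gives mu = 4. Corank 2; j^3 = (4*u + 3*v)*(25*u^2 + 36*u*v + 13*v^2) splits into three distinct lines over C (the quadratic factor has nonzero discriminant), so D_4.

D_4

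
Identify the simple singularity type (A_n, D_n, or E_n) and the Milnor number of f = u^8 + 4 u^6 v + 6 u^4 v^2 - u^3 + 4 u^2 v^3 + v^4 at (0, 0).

Type E6, Milnor number mu = 6.

The Hessian of f at 0 is [[0, 0], [0, 0]] with rank 0, so corank 2. A Groebner basis of the Jacobian ideal J(f) in C{u,v} is {v^3, u^2}; counting standard monomials gives mu = 6. Corank 2; j^3 = -u^3 is a perfect cube, so E-series; the 4-jet and mu = 6 give E_6.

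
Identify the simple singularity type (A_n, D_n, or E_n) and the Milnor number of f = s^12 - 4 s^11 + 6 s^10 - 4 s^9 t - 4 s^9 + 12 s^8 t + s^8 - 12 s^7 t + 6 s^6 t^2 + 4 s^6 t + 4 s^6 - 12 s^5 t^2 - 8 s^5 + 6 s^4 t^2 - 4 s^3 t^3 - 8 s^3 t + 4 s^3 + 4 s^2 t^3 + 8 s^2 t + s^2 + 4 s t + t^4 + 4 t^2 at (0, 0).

Type A_3, Milnor number mu = 3.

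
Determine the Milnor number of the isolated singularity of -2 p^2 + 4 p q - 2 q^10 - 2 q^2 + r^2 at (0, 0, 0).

The Hessian of f at 0 has rank 2. Corank 1: A-series; mu = 9 gives A_9.

9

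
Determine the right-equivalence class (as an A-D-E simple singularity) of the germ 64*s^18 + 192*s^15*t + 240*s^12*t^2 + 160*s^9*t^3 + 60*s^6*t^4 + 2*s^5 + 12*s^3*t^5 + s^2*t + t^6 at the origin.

D_7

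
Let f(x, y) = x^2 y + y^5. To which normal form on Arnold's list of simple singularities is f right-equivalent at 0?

D_{6}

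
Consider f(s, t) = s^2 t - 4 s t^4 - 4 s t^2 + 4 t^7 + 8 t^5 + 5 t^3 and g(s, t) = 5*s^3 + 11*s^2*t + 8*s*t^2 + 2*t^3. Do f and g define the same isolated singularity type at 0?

The Hessian of f at 0 is [[0, 0], [0, 0]] with rank 0, so corank 2. A Groebner basis of the Jacobian ideal J(f) in C{s,t} is {t^3, s^2 - t^2, s*t - 2*t^2}; counting standard monomials gives mu = 4. Corank 2; j^3 = t*(s^2 - 4*s*t + 5*t^2) splits into three distinct lines over C (the quadratic factor has nonzero discriminant), so D_4. The Hessian of g at 0 is [[0, 0], [0, 0]] with rank 0, so corank 2. A Groebner basis of the Jacobian ideal J(g) in C{s,t} is {t^3, s^2 + 2*t^2, s*t - t^2}; counting standard monomials gives mu = 4. Corank 2; j^3 = (s + t)*(5*s^2 + 6*s*t + 2*t^2) splits into three distinct lines over C (the quadratic factor has nonzero discriminant), so D_4. Both have type D_4, hence right-equivalent.

Yes.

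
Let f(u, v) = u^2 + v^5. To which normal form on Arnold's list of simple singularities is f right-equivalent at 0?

A_4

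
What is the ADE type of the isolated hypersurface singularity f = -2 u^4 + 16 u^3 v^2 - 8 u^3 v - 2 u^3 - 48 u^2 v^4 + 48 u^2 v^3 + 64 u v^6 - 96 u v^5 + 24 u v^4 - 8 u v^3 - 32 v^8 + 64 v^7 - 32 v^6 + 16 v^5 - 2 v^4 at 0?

E_{6}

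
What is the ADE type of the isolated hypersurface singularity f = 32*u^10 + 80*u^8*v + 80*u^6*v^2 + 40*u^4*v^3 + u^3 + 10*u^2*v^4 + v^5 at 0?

E8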